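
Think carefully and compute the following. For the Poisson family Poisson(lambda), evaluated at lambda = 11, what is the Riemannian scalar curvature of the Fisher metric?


This family has a single free parameter, so its statistical manifold
is 1-dimensional. The Riemann curvature tensor of any 1-dimensional
Riemannian manifold vanishes identically, so R = 0.

0


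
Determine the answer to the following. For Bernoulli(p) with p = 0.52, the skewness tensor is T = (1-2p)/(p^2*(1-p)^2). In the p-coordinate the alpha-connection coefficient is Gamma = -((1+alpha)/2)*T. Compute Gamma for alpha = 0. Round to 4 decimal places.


Skewness (Amari-Chentsov) tensor: T = (1-2p)/(p^2*(1-p)^2).
p = 0.52, 1-2p = -0.04, p^2 = 0.2704, (1-p)^2 = 0.2304.
T = -0.04/(0.2704 * 0.2304) = -0.642053.
In the p-coordinate, Gamma^(alpha) = Gamma^(0) - (alpha/2)*T with Gamma^(0) = (1/2)*g'(p) = -T/2,
so Gamma^(alpha) = -((1+alpha)/2)*T.
alpha = 0, -(1+alpha)/2 = -0.5.
Gamma = -0.5 * -0.642053 = 0.3210

0.3210


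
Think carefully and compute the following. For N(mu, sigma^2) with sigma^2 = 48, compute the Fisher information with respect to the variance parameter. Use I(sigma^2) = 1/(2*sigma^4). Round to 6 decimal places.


Fisher information for variance: I(sigma^2) = 1/(2*sigma^4).
sigma^2 = 48, so sigma^4 = 2304.
I = 1/(2*2304) = 1/4608 = 0.000217

0.000217


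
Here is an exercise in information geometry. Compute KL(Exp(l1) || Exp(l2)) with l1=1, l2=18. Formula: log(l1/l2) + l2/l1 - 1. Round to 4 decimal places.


KL divergence for exponential family:
KL = log(l1/l2) + l2/l1 - 1.
log(1/18) = -2.890372.
18/1 = 18.0.
KL = -2.890372 + 18.0 - 1 = 14.1096

14.1096


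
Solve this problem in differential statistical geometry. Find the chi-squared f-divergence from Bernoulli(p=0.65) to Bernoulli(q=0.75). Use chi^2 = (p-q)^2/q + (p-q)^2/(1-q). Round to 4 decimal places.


Chi-squared divergence between Bernoulli distributions:
chi^2 = (p-q)^2/q + (p-q)^2/(1-q).
p = 0.65, q = 0.75, p-q = -0.1.
(p-q)^2 = 0.01.
term1 = 0.01/0.75 = 0.013333.
term2 = 0.01/0.25 = 0.04.
chi^2 = 0.013333 + 0.04 = 0.0533

0.0533


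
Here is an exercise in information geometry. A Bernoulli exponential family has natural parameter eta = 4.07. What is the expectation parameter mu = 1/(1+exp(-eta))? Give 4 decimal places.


Dual coordinate (expectation parameter) for Bernoulli:
mu = 1/(1+exp(-eta)).
eta = 4.07.
exp(-eta) = exp(-4.07) = 0.017077.
mu = 1/(1+0.017077) = 0.9832

0.9832


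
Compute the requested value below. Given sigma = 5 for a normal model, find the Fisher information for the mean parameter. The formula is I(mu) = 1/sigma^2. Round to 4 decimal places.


The Fisher information for the mean of a normal distribution is I(mu) = 1/sigma^2.
sigma = 5, so sigma^2 = 25.
I(mu) = 1/25 = 0.0400

0.0400


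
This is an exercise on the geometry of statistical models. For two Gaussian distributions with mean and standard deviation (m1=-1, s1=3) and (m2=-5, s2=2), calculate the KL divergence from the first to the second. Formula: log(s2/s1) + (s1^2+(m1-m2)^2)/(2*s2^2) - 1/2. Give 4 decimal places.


KL divergence between normal distributions:
KL = log(s2/s1) + (s1^2 + (m1-m2)^2)/(2*s2^2) - 1/2.
log(2/3) = -0.405465.
(3^2 + (-1--5)^2)/(2*2^2) = (9 + 16)/8 = 3.125.
KL = -0.405465 + 3.125 - 0.5 = 2.2195

2.2195


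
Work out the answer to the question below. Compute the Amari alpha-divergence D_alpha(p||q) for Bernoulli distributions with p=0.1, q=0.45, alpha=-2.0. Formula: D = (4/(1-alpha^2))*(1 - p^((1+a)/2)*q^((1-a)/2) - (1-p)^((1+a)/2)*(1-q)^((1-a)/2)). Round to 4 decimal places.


Amari alpha-divergence:
D = (4/(1-alpha^2))*(1 - p^((1+a)/2)*q^((1-a)/2) - (1-p)^((1+a)/2)*(1-q)^((1-a)/2)).
alpha = -2.0, p = 0.1, q = 0.45.
e1 = (1+alpha)/2 = -0.5, e2 = (1-alpha)/2 = 1.5.
t1 = p^e1 * q^e2 = 0.1^-0.5 * 0.45^1.5 = 0.954594.
t2 = (1-p)^e1 * (1-q)^e2 = 0.9^-0.5 * 0.55^1.5 = 0.429955.
4/(1-alpha^2) = -1.333333.
D = -1.333333*(1 - 0.954594 - 0.429955) = 0.5127

0.5127


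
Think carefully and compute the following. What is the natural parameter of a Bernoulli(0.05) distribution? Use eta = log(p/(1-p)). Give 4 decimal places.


Natural parameter for Bernoulli: eta = log(p/(1-p)).
p = 0.05, 1-p = 0.95.
p/(1-p) = 0.052632.
eta = log(0.052632) = -2.9444

-2.9444


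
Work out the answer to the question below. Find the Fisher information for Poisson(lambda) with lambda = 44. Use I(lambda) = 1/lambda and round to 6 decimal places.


Fisher information for Poisson: I(lambda) = 1/lambda.
lambda = 44.
I(lambda) = 1/44 = 0.022727

0.022727


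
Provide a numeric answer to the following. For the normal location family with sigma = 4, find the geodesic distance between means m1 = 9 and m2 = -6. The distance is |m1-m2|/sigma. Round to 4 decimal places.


On the fixed-variance normal subfamily, geodesic distance = |m1-m2|/sigma.
|9 - -6| = 15.
sigma = 4.
d = 15/4 = 3.7500

3.7500


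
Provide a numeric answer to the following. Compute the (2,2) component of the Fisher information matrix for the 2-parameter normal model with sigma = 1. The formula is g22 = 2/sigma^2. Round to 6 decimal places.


For the 2-parameter normal family, the Fisher metric has:
  g11 = 1/sigma^2, g22 = 2/sigma^2.
sigma = 1, sigma^2 = 1.
g22 = 2.000000

2.000000


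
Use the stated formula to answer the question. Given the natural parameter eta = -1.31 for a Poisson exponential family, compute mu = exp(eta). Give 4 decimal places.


Expectation parameter for Poisson exponential family:
mu = exp(eta).
eta = -1.31.
mu = exp(-1.31) = 0.2698

0.2698


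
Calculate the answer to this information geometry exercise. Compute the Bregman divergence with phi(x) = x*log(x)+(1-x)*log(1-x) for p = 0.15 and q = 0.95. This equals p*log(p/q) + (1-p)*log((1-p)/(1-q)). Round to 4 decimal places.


Bregman divergence with negative entropy generator:
D = p*log(p/q) + (1-p)*log((1-p)/(1-q)).
p = 0.15, q = 0.95.
p*log(p/q) = 0.15*log(0.15/0.95) = -0.276874.
(1-p)*log((1-p)/(1-q)) = 0.85*log(0.85/0.05) = 2.408231.
D = -0.276874 + 2.408231 = 2.1314

2.1314


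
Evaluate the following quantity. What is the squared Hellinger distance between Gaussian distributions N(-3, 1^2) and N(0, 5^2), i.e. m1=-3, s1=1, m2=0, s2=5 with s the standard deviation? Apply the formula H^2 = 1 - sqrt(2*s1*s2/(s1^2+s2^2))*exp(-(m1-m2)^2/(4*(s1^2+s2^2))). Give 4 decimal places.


Squared Hellinger distance for Gaussians:
H^2 = 1 - sqrt(2*s1*s2/(s1^2+s2^2)) * exp(-(m1-m2)^2/(4*(s1^2+s2^2))).
s1^2 = 1, s2^2 = 25, s1^2+s2^2 = 26.
sqrt(2*1*5/(26)) = 0.620174.
(m1-m2)^2 = (-3)^2 = 9.
exp(-9/(4*26)) = exp(-0.086538) = 0.9171.
H^2 = 1 - 0.620174*0.9171 = 0.4312

0.4312


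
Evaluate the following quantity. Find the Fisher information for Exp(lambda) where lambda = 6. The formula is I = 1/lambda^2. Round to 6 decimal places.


Fisher information for exponential: I(lambda) = 1/lambda^2.
lambda = 6, lambda^2 = 36.
I = 1/36 = 0.027778

0.027778


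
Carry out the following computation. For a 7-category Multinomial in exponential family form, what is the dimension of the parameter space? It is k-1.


Exponential family dimension calculation:
For Multinomial with k=7 categories, dim = k-1 = 6.

6


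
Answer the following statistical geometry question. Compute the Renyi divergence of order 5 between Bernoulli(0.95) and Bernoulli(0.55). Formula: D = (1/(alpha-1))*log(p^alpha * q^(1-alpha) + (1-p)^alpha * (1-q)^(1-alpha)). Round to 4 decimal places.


Renyi divergence of order alpha between Bernoulli distributions:
D = (1/(alpha-1))*log(p^alpha * q^(1-alpha) + (1-p)^alpha * (1-q)^(1-alpha)).
alpha = 5, p = 0.95, q = 0.55.
p^alpha * q^(1-alpha) = 0.95^5 * 0.55^-4 = 8.456045.
(1-p)^alpha * (1-q)^(1-alpha) = 0.05^5 * 0.45^-4 = 8e-06.
sum = 8.456045 + 8e-06 = 8.456052.
D = (1/4)*log(8.456052) = 0.5337

0.5337


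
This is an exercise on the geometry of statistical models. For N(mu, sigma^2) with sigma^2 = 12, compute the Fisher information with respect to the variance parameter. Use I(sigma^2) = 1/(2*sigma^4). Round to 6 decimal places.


Fisher information for variance: I(sigma^2) = 1/(2*sigma^4).
sigma^2 = 12, so sigma^4 = 144.
I = 1/(2*144) = 1/288 = 0.003472

0.003472


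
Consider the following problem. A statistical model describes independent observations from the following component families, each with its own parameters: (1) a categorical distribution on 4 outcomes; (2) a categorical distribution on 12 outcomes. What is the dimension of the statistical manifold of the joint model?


The dimension of a statistical manifold equals the number of free
(independent) real parameters of the model. For a product of independent
blocks the parameter counts add.
- categorical on 4 outcomes (probabilities sum to 1): 4-1 = 3.
- categorical on 12 outcomes (probabilities sum to 1): 12-1 = 11.
Total = 3 + 11 = 14.
Dimension = 14

14


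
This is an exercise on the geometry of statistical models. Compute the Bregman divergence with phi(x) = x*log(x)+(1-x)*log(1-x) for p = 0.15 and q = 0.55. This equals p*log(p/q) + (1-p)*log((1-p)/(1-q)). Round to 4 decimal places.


Bregman divergence with negative entropy generator:
D = p*log(p/q) + (1-p)*log((1-p)/(1-q)).
p = 0.15, q = 0.55.
p*log(p/q) = 0.15*log(0.15/0.55) = -0.194892.
(1-p)*log((1-p)/(1-q)) = 0.85*log(0.85/0.45) = 0.54059.
D = -0.194892 + 0.54059 = 0.3457

0.3457


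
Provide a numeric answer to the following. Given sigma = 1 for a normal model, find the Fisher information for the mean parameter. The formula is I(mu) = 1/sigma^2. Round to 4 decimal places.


The Fisher information for the mean of a normal distribution is I(mu) = 1/sigma^2.
sigma = 1, so sigma^2 = 1.
I(mu) = 1/1 = 1.0000

1.0000


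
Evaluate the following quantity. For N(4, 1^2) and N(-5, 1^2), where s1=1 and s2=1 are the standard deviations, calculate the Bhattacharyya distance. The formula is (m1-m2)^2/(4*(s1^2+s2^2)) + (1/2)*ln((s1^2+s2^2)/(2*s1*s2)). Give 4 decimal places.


Bhattacharyya distance between two Gaussians:
DB = (m1-m2)^2/(4*(s1^2+s2^2)) + (1/2)*ln((s1^2+s2^2)/(2*s1*s2)).
(m1-m2)^2 = (9)^2 = 81.
s1^2+s2^2 = 1 + 1 = 2.
term1 = 81/8 = 10.125.
term2 = 0.5*ln(2/2.0) = 0.0.
DB = 10.125 + 0.0 = 10.1250

10.1250


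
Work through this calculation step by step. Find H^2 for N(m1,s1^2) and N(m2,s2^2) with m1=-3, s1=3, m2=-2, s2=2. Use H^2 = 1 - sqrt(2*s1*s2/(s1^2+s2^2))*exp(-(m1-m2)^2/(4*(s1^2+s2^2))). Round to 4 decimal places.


Squared Hellinger distance for Gaussians:
H^2 = 1 - sqrt(2*s1*s2/(s1^2+s2^2)) * exp(-(m1-m2)^2/(4*(s1^2+s2^2))).
s1^2 = 9, s2^2 = 4, s1^2+s2^2 = 13.
sqrt(2*3*2/(13)) = 0.960769.
(m1-m2)^2 = (-1)^2 = 1.
exp(-1/(4*13)) = exp(-0.019231) = 0.980953.
H^2 = 1 - 0.960769*0.980953 = 0.0575

0.0575


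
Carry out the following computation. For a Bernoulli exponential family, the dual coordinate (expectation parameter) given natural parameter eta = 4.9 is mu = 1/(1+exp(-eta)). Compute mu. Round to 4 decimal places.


Dual coordinate (expectation parameter) for Bernoulli:
mu = 1/(1+exp(-eta)).
eta = 4.9.
exp(-eta) = exp(-4.9) = 0.007447.
mu = 1/(1+0.007447) = 0.9926

0.9926


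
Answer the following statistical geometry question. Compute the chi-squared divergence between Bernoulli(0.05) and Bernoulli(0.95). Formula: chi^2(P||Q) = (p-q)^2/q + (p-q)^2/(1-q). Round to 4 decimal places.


Chi-squared divergence between Bernoulli distributions:
chi^2 = (p-q)^2/q + (p-q)^2/(1-q).
p = 0.05, q = 0.95, p-q = -0.9.
(p-q)^2 = 0.81.
term1 = 0.81/0.95 = 0.852632.
term2 = 0.81/0.05 = 16.2.
chi^2 = 0.852632 + 16.2 = 17.0526

17.0526


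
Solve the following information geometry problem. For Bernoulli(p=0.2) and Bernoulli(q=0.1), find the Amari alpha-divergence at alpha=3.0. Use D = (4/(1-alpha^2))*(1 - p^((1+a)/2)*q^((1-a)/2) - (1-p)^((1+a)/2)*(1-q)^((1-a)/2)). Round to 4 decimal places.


Amari alpha-divergence:
D = (4/(1-alpha^2))*(1 - p^((1+a)/2)*q^((1-a)/2) - (1-p)^((1+a)/2)*(1-q)^((1-a)/2)).
alpha = 3.0, p = 0.2, q = 0.1.
e1 = (1+alpha)/2 = 2.0, e2 = (1-alpha)/2 = -1.0.
t1 = p^e1 * q^e2 = 0.2^2.0 * 0.1^-1.0 = 0.4.
t2 = (1-p)^e1 * (1-q)^e2 = 0.8^2.0 * 0.9^-1.0 = 0.711111.
4/(1-alpha^2) = -0.5.
D = -0.5*(1 - 0.4 - 0.711111) = 0.0556

0.0556


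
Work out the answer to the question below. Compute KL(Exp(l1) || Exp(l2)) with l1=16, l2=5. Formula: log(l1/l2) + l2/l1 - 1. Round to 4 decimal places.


KL divergence for exponential family:
KL = log(l1/l2) + l2/l1 - 1.
log(16/5) = 1.163151.
5/16 = 0.3125.
KL = 1.163151 + 0.3125 - 1 = 0.4757

0.4757


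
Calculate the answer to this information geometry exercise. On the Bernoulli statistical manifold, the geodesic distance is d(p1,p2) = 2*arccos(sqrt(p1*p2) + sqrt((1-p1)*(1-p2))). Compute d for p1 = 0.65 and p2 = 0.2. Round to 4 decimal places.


Geodesic distance on Bernoulli manifold:
d(p1,p2) = 2*arccos(sqrt(p1*p2) + sqrt((1-p1)*(1-p2))).
sqrt(p1*p2) = sqrt(0.65*0.2) = 0.360555.
sqrt((1-p1)*(1-p2)) = sqrt(0.35*0.8) = 0.52915.
arg = 0.360555 + 0.52915 = 0.889705.
d = 2*arccos(0.889705) = 0.9482

0.9482


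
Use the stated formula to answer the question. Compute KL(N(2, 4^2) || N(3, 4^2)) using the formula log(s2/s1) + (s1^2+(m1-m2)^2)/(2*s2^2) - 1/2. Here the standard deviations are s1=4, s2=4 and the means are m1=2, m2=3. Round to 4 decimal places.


KL divergence between normal distributions:
KL = log(s2/s1) + (s1^2 + (m1-m2)^2)/(2*s2^2) - 1/2.
log(4/4) = 0.0.
(4^2 + (2-3)^2)/(2*4^2) = (16 + 1)/32 = 0.53125.
KL = 0.0 + 0.53125 - 0.5 = 0.0313

0.0313


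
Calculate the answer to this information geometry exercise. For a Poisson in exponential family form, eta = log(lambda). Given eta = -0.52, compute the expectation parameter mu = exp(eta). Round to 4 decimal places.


Expectation parameter for Poisson exponential family:
mu = exp(eta).
eta = -0.52.
mu = exp(-0.52) = 0.5945

0.5945


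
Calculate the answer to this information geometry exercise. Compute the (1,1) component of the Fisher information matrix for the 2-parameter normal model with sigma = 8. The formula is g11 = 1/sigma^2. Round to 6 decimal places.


For the 2-parameter normal family, the Fisher metric has:
  g11 = 1/sigma^2, g22 = 2/sigma^2.
sigma = 8, sigma^2 = 64.
g11 = 0.015625

0.015625


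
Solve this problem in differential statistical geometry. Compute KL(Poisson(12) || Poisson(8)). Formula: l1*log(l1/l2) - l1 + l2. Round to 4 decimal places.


KL divergence for Poisson:
KL = l1*log(l1/l2) - l1 + l2.
l1 = 12, l2 = 8.
log(12/8) = 0.405465.
l1*log(l1/l2) = 12 * 0.405465 = 4.865581.
KL = 4.865581 - 12 + 8 = 0.8656

0.8656


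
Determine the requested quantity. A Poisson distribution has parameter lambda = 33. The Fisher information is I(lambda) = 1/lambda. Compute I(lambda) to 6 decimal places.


Fisher information for Poisson: I(lambda) = 1/lambda.
lambda = 33.
I(lambda) = 1/33 = 0.030303

0.030303


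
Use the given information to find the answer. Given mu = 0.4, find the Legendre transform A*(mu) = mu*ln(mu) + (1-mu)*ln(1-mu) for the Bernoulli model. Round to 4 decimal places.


Legendre transform for Bernoulli:
A*(mu) = mu*log(mu) + (1-mu)*log(1-mu).
mu = 0.4, 1-mu = 0.6.
mu*log(mu) = 0.4*log(0.4) = -0.366516.
(1-mu)*log(1-mu) = 0.6*log(0.6) = -0.306495.
A* = -0.366516 + -0.306495 = -0.6730

-0.6730


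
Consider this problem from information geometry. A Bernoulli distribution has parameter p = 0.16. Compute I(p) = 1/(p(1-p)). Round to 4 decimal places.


For Bernoulli(p), Fisher information is I(p) = 1/(p*(1-p)).
p = 0.16, 1-p = 0.84.
p*(1-p) = 0.1344.
I(p) = 1/0.1344 = 7.4405

7.4405


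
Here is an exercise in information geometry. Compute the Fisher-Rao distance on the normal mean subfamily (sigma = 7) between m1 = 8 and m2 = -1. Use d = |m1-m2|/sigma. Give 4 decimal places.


On the fixed-variance normal subfamily, geodesic distance = |m1-m2|/sigma.
|8 - -1| = 9.
sigma = 7.
d = 9/7 = 1.2857

1.2857


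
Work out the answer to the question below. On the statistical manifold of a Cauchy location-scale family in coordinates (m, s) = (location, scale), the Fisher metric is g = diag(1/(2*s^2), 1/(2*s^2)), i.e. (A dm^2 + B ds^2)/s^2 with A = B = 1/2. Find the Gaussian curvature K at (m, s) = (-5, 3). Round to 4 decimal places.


The metric has the form g = (A dm^2 + B ds^2)/s^2 with A = 1/2, B = 1/2.
Substitute u = sqrt(A/B)*m: g = B*(du^2 + ds^2)/s^2, i.e. B times the
Poincare upper half-plane metric, which has constant Gaussian curvature -1.
Scaling a 2D metric by a constant c divides the Gaussian curvature by c,
so K = -1/B = -1/(1/2) = -2.0000 everywhere (the point (m, s) = (-5, 3) is irrelevant:
the curvature is constant).
The requested Gaussian curvature is K = -2.0000.

-2.0000


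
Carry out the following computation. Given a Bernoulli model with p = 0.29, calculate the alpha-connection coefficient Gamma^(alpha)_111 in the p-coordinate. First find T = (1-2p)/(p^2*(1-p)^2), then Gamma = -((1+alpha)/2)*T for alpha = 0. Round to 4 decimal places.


Skewness (Amari-Chentsov) tensor: T = (1-2p)/(p^2*(1-p)^2).
p = 0.29, 1-2p = 0.42, p^2 = 0.0841, (1-p)^2 = 0.5041.
T = 0.42/(0.0841 * 0.5041) = 9.906873.
In the p-coordinate, Gamma^(alpha) = Gamma^(0) - (alpha/2)*T with Gamma^(0) = (1/2)*g'(p) = -T/2,
so Gamma^(alpha) = -((1+alpha)/2)*T.
alpha = 0, -(1+alpha)/2 = -0.5.
Gamma = -0.5 * 9.906873 = -4.9534

-4.9534


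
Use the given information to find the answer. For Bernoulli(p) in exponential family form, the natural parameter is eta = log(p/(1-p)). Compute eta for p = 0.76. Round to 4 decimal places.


Natural parameter for Bernoulli: eta = log(p/(1-p)).
p = 0.76, 1-p = 0.24.
p/(1-p) = 3.166667.
eta = log(3.166667) = 1.1527

1.1527


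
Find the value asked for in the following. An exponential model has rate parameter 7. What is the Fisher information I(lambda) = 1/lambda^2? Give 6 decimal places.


Fisher information for exponential: I(lambda) = 1/lambda^2.
lambda = 7, lambda^2 = 49.
I = 1/49 = 0.020408

0.020408


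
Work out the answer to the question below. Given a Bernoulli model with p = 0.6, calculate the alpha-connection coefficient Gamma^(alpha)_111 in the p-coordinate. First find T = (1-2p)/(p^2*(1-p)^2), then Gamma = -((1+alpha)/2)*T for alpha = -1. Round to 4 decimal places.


Skewness (Amari-Chentsov) tensor: T = (1-2p)/(p^2*(1-p)^2).
p = 0.6, 1-2p = -0.2, p^2 = 0.36, (1-p)^2 = 0.16.
T = -0.2/(0.36 * 0.16) = -3.472222.
In the p-coordinate, Gamma^(alpha) = Gamma^(0) - (alpha/2)*T with Gamma^(0) = (1/2)*g'(p) = -T/2,
so Gamma^(alpha) = -((1+alpha)/2)*T.
alpha = -1, -(1+alpha)/2 = 0.0.
Gamma = 0.0 * -3.472222 = 0.0000

0.0000


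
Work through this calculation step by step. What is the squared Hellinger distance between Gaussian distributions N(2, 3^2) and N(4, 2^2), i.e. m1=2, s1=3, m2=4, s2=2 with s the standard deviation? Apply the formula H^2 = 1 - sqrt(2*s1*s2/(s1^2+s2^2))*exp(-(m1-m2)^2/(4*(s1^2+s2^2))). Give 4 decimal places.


Squared Hellinger distance for Gaussians:
H^2 = 1 - sqrt(2*s1*s2/(s1^2+s2^2)) * exp(-(m1-m2)^2/(4*(s1^2+s2^2))).
s1^2 = 9, s2^2 = 4, s1^2+s2^2 = 13.
sqrt(2*3*2/(13)) = 0.960769.
(m1-m2)^2 = (-2)^2 = 4.
exp(-4/(4*13)) = exp(-0.076923) = 0.925961.
H^2 = 1 - 0.960769*0.925961 = 0.1104

0.1104


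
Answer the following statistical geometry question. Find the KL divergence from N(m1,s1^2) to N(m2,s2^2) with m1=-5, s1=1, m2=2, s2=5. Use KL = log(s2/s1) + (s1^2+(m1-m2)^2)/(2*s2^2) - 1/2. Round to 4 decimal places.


KL divergence between normal distributions:
KL = log(s2/s1) + (s1^2 + (m1-m2)^2)/(2*s2^2) - 1/2.
log(5/1) = 1.609438.
(1^2 + (-5-2)^2)/(2*5^2) = (1 + 49)/50 = 1.0.
KL = 1.609438 + 1.0 - 0.5 = 2.1094

2.1094


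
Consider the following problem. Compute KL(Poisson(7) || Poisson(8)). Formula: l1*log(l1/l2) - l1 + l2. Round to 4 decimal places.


KL divergence for Poisson:
KL = l1*log(l1/l2) - l1 + l2.
l1 = 7, l2 = 8.
log(7/8) = -0.133531.
l1*log(l1/l2) = 7 * -0.133531 = -0.93472.
KL = -0.93472 - 7 + 8 = 0.0653

0.0653


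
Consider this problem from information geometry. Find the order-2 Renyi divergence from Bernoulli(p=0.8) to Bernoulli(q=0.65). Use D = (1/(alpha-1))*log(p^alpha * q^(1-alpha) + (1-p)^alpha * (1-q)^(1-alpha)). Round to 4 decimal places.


Renyi divergence of order alpha between Bernoulli distributions:
D = (1/(alpha-1))*log(p^alpha * q^(1-alpha) + (1-p)^alpha * (1-q)^(1-alpha)).
alpha = 2, p = 0.8, q = 0.65.
p^alpha * q^(1-alpha) = 0.8^2 * 0.65^-1 = 0.984615.
(1-p)^alpha * (1-q)^(1-alpha) = 0.2^2 * 0.35^-1 = 0.114286.
sum = 0.984615 + 0.114286 = 1.098901.
D = (1/1)*log(1.098901) = 0.0943

0.0943


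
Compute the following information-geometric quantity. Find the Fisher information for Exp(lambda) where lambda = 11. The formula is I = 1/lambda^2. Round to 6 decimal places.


Fisher information for exponential: I(lambda) = 1/lambda^2.
lambda = 11, lambda^2 = 121.
I = 1/121 = 0.008264

0.008264


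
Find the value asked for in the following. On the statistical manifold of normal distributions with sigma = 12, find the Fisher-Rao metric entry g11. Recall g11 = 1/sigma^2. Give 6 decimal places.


For the 2-parameter normal family, the Fisher metric has:
  g11 = 1/sigma^2, g22 = 2/sigma^2.
sigma = 12, sigma^2 = 144.
g11 = 0.006944

0.006944


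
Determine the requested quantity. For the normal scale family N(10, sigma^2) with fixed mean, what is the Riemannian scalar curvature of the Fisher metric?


This family has a single free parameter, so its statistical manifold
is 1-dimensional. The Riemann curvature tensor of any 1-dimensional
Riemannian manifold vanishes identically, so R = 0.

0


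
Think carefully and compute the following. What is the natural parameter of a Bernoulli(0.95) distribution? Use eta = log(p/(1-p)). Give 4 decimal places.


Natural parameter for Bernoulli: eta = log(p/(1-p)).
p = 0.95, 1-p = 0.05.
p/(1-p) = 19.0.
eta = log(19.0) = 2.9444

2.9444


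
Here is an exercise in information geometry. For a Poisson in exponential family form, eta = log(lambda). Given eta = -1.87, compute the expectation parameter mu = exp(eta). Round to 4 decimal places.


Expectation parameter for Poisson exponential family:
mu = exp(eta).
eta = -1.87.
mu = exp(-1.87) = 0.1541

0.1541


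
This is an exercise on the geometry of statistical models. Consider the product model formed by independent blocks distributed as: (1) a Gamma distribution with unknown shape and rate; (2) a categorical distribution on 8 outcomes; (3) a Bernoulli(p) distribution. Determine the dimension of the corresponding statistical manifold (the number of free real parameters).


The dimension of a statistical manifold equals the number of free
(independent) real parameters of the model. For a product of independent
blocks the parameter counts add.
- Gamma (shape, rate): 2.
- categorical on 8 outcomes (probabilities sum to 1): 8-1 = 7.
- Bernoulli (p): 1.
Total = 2 + 7 + 1 = 10.
Dimension = 10

10


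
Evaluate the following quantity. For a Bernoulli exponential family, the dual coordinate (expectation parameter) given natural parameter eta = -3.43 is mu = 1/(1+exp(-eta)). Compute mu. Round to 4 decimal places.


Dual coordinate (expectation parameter) for Bernoulli:
mu = 1/(1+exp(-eta)).
eta = -3.43.
exp(-eta) = exp(3.43) = 30.876643.
mu = 1/(1+30.876643) = 0.0314

0.0314


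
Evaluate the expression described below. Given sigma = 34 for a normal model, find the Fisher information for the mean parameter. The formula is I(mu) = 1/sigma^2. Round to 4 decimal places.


The Fisher information for the mean of a normal distribution is I(mu) = 1/sigma^2.
sigma = 34, so sigma^2 = 1156.
I(mu) = 1/1156 = 0.0009

0.0009


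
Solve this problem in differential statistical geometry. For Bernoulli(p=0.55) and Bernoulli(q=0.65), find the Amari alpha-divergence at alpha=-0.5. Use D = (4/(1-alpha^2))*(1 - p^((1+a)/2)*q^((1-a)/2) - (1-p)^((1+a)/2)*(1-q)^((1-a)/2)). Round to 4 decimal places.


Amari alpha-divergence:
D = (4/(1-alpha^2))*(1 - p^((1+a)/2)*q^((1-a)/2) - (1-p)^((1+a)/2)*(1-q)^((1-a)/2)).
alpha = -0.5, p = 0.55, q = 0.65.
e1 = (1+alpha)/2 = 0.25, e2 = (1-alpha)/2 = 0.75.
t1 = p^e1 * q^e2 = 0.55^0.25 * 0.65^0.75 = 0.623413.
t2 = (1-p)^e1 * (1-q)^e2 = 0.45^0.25 * 0.35^0.75 = 0.372696.
4/(1-alpha^2) = 5.333333.
D = 5.333333*(1 - 0.623413 - 0.372696) = 0.0208

0.0208


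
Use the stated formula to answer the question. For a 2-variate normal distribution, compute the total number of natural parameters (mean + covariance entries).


Exponential family dimension calculation:
For 2-dim MVN: mean has 2 params, covariance has 2*3/2 = 3 unique entries.
Total dim = 2 + 3 = 5.

5


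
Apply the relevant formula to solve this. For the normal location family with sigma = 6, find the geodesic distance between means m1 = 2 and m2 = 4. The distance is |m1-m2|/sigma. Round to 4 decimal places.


On the fixed-variance normal subfamily, geodesic distance = |m1-m2|/sigma.
|2 - 4| = 2.
sigma = 6.
d = 2/6 = 0.3333

0.3333


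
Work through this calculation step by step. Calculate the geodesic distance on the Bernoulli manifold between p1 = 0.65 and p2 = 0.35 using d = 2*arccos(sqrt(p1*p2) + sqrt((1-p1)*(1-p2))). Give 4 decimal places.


Geodesic distance on Bernoulli manifold:
d(p1,p2) = 2*arccos(sqrt(p1*p2) + sqrt((1-p1)*(1-p2))).
sqrt(p1*p2) = sqrt(0.65*0.35) = 0.47697.
sqrt((1-p1)*(1-p2)) = sqrt(0.35*0.65) = 0.47697.
arg = 0.47697 + 0.47697 = 0.953939.
d = 2*arccos(0.953939) = 0.6094

0.6094


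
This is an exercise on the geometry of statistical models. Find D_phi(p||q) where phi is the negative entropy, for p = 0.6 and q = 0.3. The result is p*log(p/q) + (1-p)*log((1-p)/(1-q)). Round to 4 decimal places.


Bregman divergence with negative entropy generator:
D = p*log(p/q) + (1-p)*log((1-p)/(1-q)).
p = 0.6, q = 0.3.
p*log(p/q) = 0.6*log(0.6/0.3) = 0.415888.
(1-p)*log((1-p)/(1-q)) = 0.4*log(0.4/0.7) = -0.223846.
D = 0.415888 + -0.223846 = 0.1920

0.1920


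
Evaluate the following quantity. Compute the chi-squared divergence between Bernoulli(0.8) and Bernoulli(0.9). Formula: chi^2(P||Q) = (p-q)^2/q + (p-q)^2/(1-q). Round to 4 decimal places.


Chi-squared divergence between Bernoulli distributions:
chi^2 = (p-q)^2/q + (p-q)^2/(1-q).
p = 0.8, q = 0.9, p-q = -0.1.
(p-q)^2 = 0.01.
term1 = 0.01/0.9 = 0.011111.
term2 = 0.01/0.1 = 0.1.
chi^2 = 0.011111 + 0.1 = 0.1111

0.1111


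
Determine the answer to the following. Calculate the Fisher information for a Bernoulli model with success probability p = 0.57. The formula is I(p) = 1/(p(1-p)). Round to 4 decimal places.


For Bernoulli(p), Fisher information is I(p) = 1/(p*(1-p)).
p = 0.57, 1-p = 0.43.
p*(1-p) = 0.2451.
I(p) = 1/0.2451 = 4.0800

4.0800


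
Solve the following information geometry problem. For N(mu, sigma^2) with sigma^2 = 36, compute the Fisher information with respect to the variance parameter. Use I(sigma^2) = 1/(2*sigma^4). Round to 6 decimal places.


Fisher information for variance: I(sigma^2) = 1/(2*sigma^4).
sigma^2 = 36, so sigma^4 = 1296.
I = 1/(2*1296) = 1/2592 = 0.000386

0.000386


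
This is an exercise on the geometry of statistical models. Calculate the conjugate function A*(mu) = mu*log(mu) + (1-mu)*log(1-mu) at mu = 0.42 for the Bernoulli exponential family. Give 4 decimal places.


Legendre transform for Bernoulli:
A*(mu) = mu*log(mu) + (1-mu)*log(1-mu).
mu = 0.42, 1-mu = 0.58.
mu*log(mu) = 0.42*log(0.42) = -0.36435.
(1-mu)*log(1-mu) = 0.58*log(0.58) = -0.315942.
A* = -0.36435 + -0.315942 = -0.6803

-0.6803


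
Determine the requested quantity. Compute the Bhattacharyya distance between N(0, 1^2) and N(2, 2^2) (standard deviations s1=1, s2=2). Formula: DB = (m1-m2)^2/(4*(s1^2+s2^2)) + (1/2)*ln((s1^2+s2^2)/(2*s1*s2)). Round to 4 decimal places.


Bhattacharyya distance between two Gaussians:
DB = (m1-m2)^2/(4*(s1^2+s2^2)) + (1/2)*ln((s1^2+s2^2)/(2*s1*s2)).
(m1-m2)^2 = (-2)^2 = 4.
s1^2+s2^2 = 1 + 4 = 5.
term1 = 4/20 = 0.2.
term2 = 0.5*ln(5/4.0) = 0.111572.
DB = 0.2 + 0.111572 = 0.3116

0.3116


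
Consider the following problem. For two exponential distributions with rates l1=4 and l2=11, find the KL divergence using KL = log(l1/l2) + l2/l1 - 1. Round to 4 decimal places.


KL divergence for exponential family:
KL = log(l1/l2) + l2/l1 - 1.
log(4/11) = -1.011601.
11/4 = 2.75.
KL = -1.011601 + 2.75 - 1 = 0.7384

0.7384


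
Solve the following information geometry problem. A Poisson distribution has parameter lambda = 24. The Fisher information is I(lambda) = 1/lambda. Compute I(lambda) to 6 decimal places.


Fisher information for Poisson: I(lambda) = 1/lambda.
lambda = 24.
I(lambda) = 1/24 = 0.041667

0.041667


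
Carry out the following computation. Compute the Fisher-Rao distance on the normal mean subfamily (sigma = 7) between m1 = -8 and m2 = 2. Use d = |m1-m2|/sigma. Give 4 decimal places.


On the fixed-variance normal subfamily, geodesic distance = |m1-m2|/sigma.
|-8 - 2| = 10.
sigma = 7.
d = 10/7 = 1.4286

1.4286


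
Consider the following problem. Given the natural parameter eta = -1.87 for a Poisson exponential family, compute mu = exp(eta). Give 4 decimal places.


Expectation parameter for Poisson exponential family:
mu = exp(eta).
eta = -1.87.
mu = exp(-1.87) = 0.1541

0.1541


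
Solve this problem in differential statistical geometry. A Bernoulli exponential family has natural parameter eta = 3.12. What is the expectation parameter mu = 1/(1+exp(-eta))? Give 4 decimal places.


Dual coordinate (expectation parameter) for Bernoulli:
mu = 1/(1+exp(-eta)).
eta = 3.12.
exp(-eta) = exp(-3.12) = 0.044157.
mu = 1/(1+0.044157) = 0.9577

0.9577


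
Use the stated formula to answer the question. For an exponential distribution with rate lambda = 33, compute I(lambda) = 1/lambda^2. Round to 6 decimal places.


Fisher information for exponential: I(lambda) = 1/lambda^2.
lambda = 33, lambda^2 = 1089.
I = 1/1089 = 0.000918

0.000918


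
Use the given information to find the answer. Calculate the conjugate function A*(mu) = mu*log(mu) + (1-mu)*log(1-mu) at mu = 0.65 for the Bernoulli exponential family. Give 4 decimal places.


Legendre transform for Bernoulli:
A*(mu) = mu*log(mu) + (1-mu)*log(1-mu).
mu = 0.65, 1-mu = 0.35.
mu*log(mu) = 0.65*log(0.65) = -0.280009.
(1-mu)*log(1-mu) = 0.35*log(0.35) = -0.367438.
A* = -0.280009 + -0.367438 = -0.6474

-0.6474


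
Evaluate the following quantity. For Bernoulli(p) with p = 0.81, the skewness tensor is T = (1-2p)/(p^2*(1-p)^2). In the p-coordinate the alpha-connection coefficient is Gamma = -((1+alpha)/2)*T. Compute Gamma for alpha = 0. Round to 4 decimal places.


Skewness (Amari-Chentsov) tensor: T = (1-2p)/(p^2*(1-p)^2).
p = 0.81, 1-2p = -0.62, p^2 = 0.6561, (1-p)^2 = 0.0361.
T = -0.62/(0.6561 * 0.0361) = -26.176673.
In the p-coordinate, Gamma^(alpha) = Gamma^(0) - (alpha/2)*T with Gamma^(0) = (1/2)*g'(p) = -T/2,
so Gamma^(alpha) = -((1+alpha)/2)*T.
alpha = 0, -(1+alpha)/2 = -0.5.
Gamma = -0.5 * -26.176673 = 13.0883

13.0883


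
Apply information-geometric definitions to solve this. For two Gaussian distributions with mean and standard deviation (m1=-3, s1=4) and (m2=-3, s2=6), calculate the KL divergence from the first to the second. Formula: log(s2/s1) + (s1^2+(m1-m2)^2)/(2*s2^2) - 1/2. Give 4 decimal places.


KL divergence between normal distributions:
KL = log(s2/s1) + (s1^2 + (m1-m2)^2)/(2*s2^2) - 1/2.
log(6/4) = 0.405465.
(4^2 + (-3--3)^2)/(2*6^2) = (16 + 0)/72 = 0.222222.
KL = 0.405465 + 0.222222 - 0.5 = 0.1277

0.1277


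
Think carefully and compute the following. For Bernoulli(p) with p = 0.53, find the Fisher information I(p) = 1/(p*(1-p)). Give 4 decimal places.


For Bernoulli(p), Fisher information is I(p) = 1/(p*(1-p)).
p = 0.53, 1-p = 0.47.
p*(1-p) = 0.2491.
I(p) = 1/0.2491 = 4.0145

4.0145


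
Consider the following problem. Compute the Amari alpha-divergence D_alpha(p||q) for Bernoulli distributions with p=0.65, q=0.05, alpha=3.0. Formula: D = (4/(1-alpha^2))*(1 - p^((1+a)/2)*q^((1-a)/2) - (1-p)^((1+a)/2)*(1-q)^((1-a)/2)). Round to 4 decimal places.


Amari alpha-divergence:
D = (4/(1-alpha^2))*(1 - p^((1+a)/2)*q^((1-a)/2) - (1-p)^((1+a)/2)*(1-q)^((1-a)/2)).
alpha = 3.0, p = 0.65, q = 0.05.
e1 = (1+alpha)/2 = 2.0, e2 = (1-alpha)/2 = -1.0.
t1 = p^e1 * q^e2 = 0.65^2.0 * 0.05^-1.0 = 8.45.
t2 = (1-p)^e1 * (1-q)^e2 = 0.35^2.0 * 0.95^-1.0 = 0.128947.
4/(1-alpha^2) = -0.5.
D = -0.5*(1 - 8.45 - 0.128947) = 3.7895

3.7895


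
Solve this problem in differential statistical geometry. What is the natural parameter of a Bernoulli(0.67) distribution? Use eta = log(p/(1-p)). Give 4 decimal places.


Natural parameter for Bernoulli: eta = log(p/(1-p)).
p = 0.67, 1-p = 0.33.
p/(1-p) = 2.030303.
eta = log(2.030303) = 0.7082

0.7082


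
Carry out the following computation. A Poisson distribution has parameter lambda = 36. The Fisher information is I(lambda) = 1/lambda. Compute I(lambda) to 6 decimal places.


Fisher information for Poisson: I(lambda) = 1/lambda.
lambda = 36.
I(lambda) = 1/36 = 0.027778

0.027778


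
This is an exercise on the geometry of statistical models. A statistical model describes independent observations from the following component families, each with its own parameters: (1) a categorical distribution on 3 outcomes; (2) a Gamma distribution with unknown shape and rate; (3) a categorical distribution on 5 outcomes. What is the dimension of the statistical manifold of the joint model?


The dimension of a statistical manifold equals the number of free
(independent) real parameters of the model. For a product of independent
blocks the parameter counts add.
- categorical on 3 outcomes (probabilities sum to 1): 3-1 = 2.
- Gamma (shape, rate): 2.
- categorical on 5 outcomes (probabilities sum to 1): 5-1 = 4.
Total = 2 + 2 + 4 = 8.
Dimension = 8

8


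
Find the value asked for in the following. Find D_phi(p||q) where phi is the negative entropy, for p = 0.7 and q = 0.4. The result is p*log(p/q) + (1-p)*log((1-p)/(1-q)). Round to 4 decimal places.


Bregman divergence with negative entropy generator:
D = p*log(p/q) + (1-p)*log((1-p)/(1-q)).
p = 0.7, q = 0.4.
p*log(p/q) = 0.7*log(0.7/0.4) = 0.391731.
(1-p)*log((1-p)/(1-q)) = 0.3*log(0.3/0.6) = -0.207944.
D = 0.391731 + -0.207944 = 0.1838

0.1838


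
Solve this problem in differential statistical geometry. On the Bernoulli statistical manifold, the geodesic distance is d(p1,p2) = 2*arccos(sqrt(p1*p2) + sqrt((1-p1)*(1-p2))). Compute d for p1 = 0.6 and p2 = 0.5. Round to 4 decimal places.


Geodesic distance on Bernoulli manifold:
d(p1,p2) = 2*arccos(sqrt(p1*p2) + sqrt((1-p1)*(1-p2))).
sqrt(p1*p2) = sqrt(0.6*0.5) = 0.547723.
sqrt((1-p1)*(1-p2)) = sqrt(0.4*0.5) = 0.447214.
arg = 0.547723 + 0.447214 = 0.994936.
d = 2*arccos(0.994936) = 0.2014

0.2014


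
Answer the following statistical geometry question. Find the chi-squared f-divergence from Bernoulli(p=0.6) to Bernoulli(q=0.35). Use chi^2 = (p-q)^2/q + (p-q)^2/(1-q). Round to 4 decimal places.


Chi-squared divergence between Bernoulli distributions:
chi^2 = (p-q)^2/q + (p-q)^2/(1-q).
p = 0.6, q = 0.35, p-q = 0.25.
(p-q)^2 = 0.0625.
term1 = 0.0625/0.35 = 0.178571.
term2 = 0.0625/0.65 = 0.096154.
chi^2 = 0.178571 + 0.096154 = 0.2747

0.2747


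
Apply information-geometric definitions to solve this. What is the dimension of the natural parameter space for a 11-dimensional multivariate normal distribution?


Exponential family dimension calculation:
For 11-dim MVN: mean has 11 params, covariance has 11*12/2 = 66 unique entries.
Total dim = 11 + 66 = 77.

77


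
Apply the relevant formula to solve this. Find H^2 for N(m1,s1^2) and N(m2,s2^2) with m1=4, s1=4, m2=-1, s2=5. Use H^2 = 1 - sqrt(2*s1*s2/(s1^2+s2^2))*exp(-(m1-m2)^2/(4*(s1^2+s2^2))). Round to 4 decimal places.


Squared Hellinger distance for Gaussians:
H^2 = 1 - sqrt(2*s1*s2/(s1^2+s2^2)) * exp(-(m1-m2)^2/(4*(s1^2+s2^2))).
s1^2 = 16, s2^2 = 25, s1^2+s2^2 = 41.
sqrt(2*4*5/(41)) = 0.98773.
(m1-m2)^2 = (5)^2 = 25.
exp(-25/(4*41)) = exp(-0.152439) = 0.858611.
H^2 = 1 - 0.98773*0.858611 = 0.1519

0.1519


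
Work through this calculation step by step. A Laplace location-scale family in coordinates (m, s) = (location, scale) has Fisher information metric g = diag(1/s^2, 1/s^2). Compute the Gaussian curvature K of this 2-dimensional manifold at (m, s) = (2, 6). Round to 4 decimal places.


The metric has the form g = (A dm^2 + B ds^2)/s^2 with A = 1, B = 1.
Substitute u = sqrt(A/B)*m: g = B*(du^2 + ds^2)/s^2, i.e. B times the
Poincare upper half-plane metric, which has constant Gaussian curvature -1.
Scaling a 2D metric by a constant c divides the Gaussian curvature by c,
so K = -1/B = -1/(1) = -1.0000 everywhere (the point (m, s) = (2, 6) is irrelevant:
the curvature is constant).
The requested Gaussian curvature is K = -1.0000.

-1.0000


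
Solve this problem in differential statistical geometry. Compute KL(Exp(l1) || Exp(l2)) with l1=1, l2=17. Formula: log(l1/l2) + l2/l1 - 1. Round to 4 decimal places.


KL divergence for exponential family:
KL = log(l1/l2) + l2/l1 - 1.
log(1/17) = -2.833213.
17/1 = 17.0.
KL = -2.833213 + 17.0 - 1 = 13.1668

13.1668


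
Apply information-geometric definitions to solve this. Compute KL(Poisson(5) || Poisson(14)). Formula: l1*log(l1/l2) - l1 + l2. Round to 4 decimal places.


KL divergence for Poisson:
KL = l1*log(l1/l2) - l1 + l2.
l1 = 5, l2 = 14.
log(5/14) = -1.029619.
l1*log(l1/l2) = 5 * -1.029619 = -5.148097.
KL = -5.148097 - 5 + 14 = 3.8519

3.8519


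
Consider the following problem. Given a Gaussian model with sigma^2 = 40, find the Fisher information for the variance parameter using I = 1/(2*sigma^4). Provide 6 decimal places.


Fisher information for variance: I(sigma^2) = 1/(2*sigma^4).
sigma^2 = 40, so sigma^4 = 1600.
I = 1/(2*1600) = 1/3200 = 0.000313

0.000313


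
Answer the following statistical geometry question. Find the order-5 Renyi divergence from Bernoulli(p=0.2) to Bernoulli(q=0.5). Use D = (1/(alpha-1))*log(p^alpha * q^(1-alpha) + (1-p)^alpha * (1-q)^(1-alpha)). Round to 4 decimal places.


Renyi divergence of order alpha between Bernoulli distributions:
D = (1/(alpha-1))*log(p^alpha * q^(1-alpha) + (1-p)^alpha * (1-q)^(1-alpha)).
alpha = 5, p = 0.2, q = 0.5.
p^alpha * q^(1-alpha) = 0.2^5 * 0.5^-4 = 0.00512.
(1-p)^alpha * (1-q)^(1-alpha) = 0.8^5 * 0.5^-4 = 5.24288.
sum = 0.00512 + 5.24288 = 5.248.
D = (1/4)*log(5.248) = 0.4145

0.4145


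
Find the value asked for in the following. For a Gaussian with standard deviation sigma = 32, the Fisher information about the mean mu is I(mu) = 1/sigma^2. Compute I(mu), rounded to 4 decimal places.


The Fisher information for the mean of a normal distribution is I(mu) = 1/sigma^2.
sigma = 32, so sigma^2 = 1024.
I(mu) = 1/1024 = 0.0010

0.0010


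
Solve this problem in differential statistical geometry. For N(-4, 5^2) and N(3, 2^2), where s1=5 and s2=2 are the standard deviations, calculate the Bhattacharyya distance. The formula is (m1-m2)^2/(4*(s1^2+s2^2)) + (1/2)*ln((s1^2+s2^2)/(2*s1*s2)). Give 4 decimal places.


Bhattacharyya distance between two Gaussians:
DB = (m1-m2)^2/(4*(s1^2+s2^2)) + (1/2)*ln((s1^2+s2^2)/(2*s1*s2)).
(m1-m2)^2 = (-7)^2 = 49.
s1^2+s2^2 = 25 + 4 = 29.
term1 = 49/116 = 0.422414.
term2 = 0.5*ln(29/20.0) = 0.185782.
DB = 0.422414 + 0.185782 = 0.6082

0.6082


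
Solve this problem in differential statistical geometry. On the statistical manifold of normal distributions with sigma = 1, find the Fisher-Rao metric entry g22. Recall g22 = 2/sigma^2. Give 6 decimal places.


For the 2-parameter normal family, the Fisher metric has:
  g11 = 1/sigma^2, g22 = 2/sigma^2.
sigma = 1, sigma^2 = 1.
g22 = 2.000000

2.000000


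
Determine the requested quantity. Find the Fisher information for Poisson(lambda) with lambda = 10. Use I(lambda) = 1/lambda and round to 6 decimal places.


Fisher information for Poisson: I(lambda) = 1/lambda.
lambda = 10.
I(lambda) = 1/10 = 0.100000

0.100000


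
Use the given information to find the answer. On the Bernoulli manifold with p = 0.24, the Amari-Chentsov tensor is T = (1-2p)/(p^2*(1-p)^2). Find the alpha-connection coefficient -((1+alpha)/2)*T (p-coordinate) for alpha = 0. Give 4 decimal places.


Skewness (Amari-Chentsov) tensor: T = (1-2p)/(p^2*(1-p)^2).
p = 0.24, 1-2p = 0.52, p^2 = 0.0576, (1-p)^2 = 0.5776.
T = 0.52/(0.0576 * 0.5776) = 15.629809.
In the p-coordinate, Gamma^(alpha) = Gamma^(0) - (alpha/2)*T with Gamma^(0) = (1/2)*g'(p) = -T/2,
so Gamma^(alpha) = -((1+alpha)/2)*T.
alpha = 0, -(1+alpha)/2 = -0.5.
Gamma = -0.5 * 15.629809 = -7.8149

-7.8149
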